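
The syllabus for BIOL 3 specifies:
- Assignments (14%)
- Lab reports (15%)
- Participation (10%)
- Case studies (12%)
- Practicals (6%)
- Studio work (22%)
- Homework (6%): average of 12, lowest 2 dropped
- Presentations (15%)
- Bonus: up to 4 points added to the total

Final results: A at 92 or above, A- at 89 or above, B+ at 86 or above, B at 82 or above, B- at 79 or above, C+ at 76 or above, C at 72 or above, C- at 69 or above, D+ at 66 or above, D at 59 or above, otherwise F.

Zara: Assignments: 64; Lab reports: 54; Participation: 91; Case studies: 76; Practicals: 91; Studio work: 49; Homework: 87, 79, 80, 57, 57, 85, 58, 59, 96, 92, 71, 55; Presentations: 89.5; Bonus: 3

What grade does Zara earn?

Homework: drop 55, 57 → average of remaining 10 = 764/10 = 76.4
Weighted total:
  Assignments 64 × 0.14 = 8.96
  Lab reports 54 × 0.15 = 8.1
  Participation 91 × 0.1 = 9.1
  Case studies 76 × 0.12 = 9.12
  Practicals 91 × 0.06 = 5.46
  Studio work 49 × 0.22 = 10.78
  Homework 76.4 × 0.06 = 4.584
  Presentations 89.5 × 0.15 = 13.425
Sum = 69.529
Bonus: 69.529 + 3 = 72.529
72.529 is ≥ 72 and < 76 → C

C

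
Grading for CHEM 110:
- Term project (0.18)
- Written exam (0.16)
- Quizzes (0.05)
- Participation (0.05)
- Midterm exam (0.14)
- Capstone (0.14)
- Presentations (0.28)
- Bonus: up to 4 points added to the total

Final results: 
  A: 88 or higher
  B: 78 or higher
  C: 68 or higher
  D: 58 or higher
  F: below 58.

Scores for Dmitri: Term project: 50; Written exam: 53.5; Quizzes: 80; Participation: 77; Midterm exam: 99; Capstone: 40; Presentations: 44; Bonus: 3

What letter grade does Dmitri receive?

Weighted total:
  Term project 50 × 0.18 = 9
  Written exam 53.5 × 0.16 = 8.56
  Quizzes 80 × 0.05 = 4
  Participation 77 × 0.05 = 3.85
  Midterm exam 99 × 0.14 = 13.86
  Capstone 40 × 0.14 = 5.6
  Presentations 44 × 0.28 = 12.32
Sum = 57.19
Bonus: 57.19 + 3 = 60.19
60.19 is ≥ 58 and < 68 → D

D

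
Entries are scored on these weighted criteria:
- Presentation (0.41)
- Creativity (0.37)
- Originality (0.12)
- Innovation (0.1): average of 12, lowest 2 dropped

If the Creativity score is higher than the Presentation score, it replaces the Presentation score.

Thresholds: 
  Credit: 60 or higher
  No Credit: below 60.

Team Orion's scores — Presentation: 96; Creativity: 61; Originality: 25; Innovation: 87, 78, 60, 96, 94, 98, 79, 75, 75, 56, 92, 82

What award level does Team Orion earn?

Innovation: drop 56, 60 → average of remaining 10 = 856/10 = 85.6
Creativity (61) ≤ Presentation (96), so Presentation stays at 96.
Weighted total:
  Presentation 96 × 0.41 = 39.36
  Creativity 61 × 0.37 = 22.57
  Originality 25 × 0.12 = 3
  Innovation 85.6 × 0.1 = 8.56
Sum = 73.49
73.49 ≥ 60 → Credit

Credit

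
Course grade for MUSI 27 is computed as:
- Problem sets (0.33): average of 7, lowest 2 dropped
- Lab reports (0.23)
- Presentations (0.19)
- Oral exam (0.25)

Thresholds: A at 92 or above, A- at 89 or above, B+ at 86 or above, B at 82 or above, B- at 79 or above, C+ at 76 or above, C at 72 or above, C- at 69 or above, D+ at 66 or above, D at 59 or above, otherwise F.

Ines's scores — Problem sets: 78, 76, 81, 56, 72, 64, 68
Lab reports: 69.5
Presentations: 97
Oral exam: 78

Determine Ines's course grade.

C+

Problem sets: drop 56, 64 → average of remaining 5 = 375/5 = 75
Weighted total:
  Problem sets 75 × 0.33 = 24.75
  Lab reports 69.5 × 0.23 = 15.985
  Presentations 97 × 0.19 = 18.43
  Oral exam 78 × 0.25 = 19.5
Sum = 78.665
78.665 is ≥ 76 and < 79 → C+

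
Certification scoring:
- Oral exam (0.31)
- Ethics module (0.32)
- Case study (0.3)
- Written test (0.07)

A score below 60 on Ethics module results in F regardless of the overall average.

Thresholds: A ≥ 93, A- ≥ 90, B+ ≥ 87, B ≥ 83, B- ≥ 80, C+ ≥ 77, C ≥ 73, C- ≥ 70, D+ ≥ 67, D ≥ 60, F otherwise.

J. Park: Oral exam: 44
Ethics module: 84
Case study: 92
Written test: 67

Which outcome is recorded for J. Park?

C-

Ethics module score 84 ≥ 60: minimum met.
Weighted total:
  Oral exam 44 × 0.31 = 13.64
  Ethics module 84 × 0.32 = 26.88
  Case study 92 × 0.3 = 27.6
  Written test 67 × 0.07 = 4.69
Sum = 72.81
72.81 is ≥ 70 and < 73 → C-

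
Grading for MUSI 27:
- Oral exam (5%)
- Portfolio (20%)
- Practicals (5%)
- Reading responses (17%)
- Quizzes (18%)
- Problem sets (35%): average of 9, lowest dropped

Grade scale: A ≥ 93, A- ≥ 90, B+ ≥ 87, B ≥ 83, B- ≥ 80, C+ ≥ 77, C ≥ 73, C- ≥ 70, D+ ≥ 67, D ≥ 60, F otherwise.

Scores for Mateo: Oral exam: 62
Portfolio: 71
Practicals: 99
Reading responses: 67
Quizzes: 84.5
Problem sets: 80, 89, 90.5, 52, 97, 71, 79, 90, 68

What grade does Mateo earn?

Problem sets: drop 52 → average of remaining 8 = 664.5/8 = 83.0625
Weighted total:
  Oral exam 62 × 0.05 = 3.1
  Portfolio 71 × 0.2 = 14.2
  Practicals 99 × 0.05 = 4.95
  Reading responses 67 × 0.17 = 11.39
  Quizzes 84.5 × 0.18 = 15.21
  Problem sets 83.0625 × 0.35 = 29.071875
Sum = 77.921875
77.921875 is ≥ 77 and < 80 → C+

C+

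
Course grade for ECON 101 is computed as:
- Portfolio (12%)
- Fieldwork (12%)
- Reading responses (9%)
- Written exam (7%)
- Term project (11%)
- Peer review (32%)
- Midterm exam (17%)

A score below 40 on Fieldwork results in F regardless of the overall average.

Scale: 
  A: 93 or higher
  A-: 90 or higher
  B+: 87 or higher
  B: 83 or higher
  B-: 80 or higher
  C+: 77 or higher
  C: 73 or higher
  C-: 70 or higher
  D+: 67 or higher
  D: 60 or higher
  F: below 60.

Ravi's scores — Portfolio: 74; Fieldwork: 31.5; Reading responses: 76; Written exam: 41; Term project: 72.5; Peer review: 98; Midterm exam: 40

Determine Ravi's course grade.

F

Fieldwork score 31.5 < 40: minimum not met.
Weighted total:
  Portfolio 74 × 0.12 = 8.88
  Fieldwork 31.5 × 0.12 = 3.78
  Reading responses 76 × 0.09 = 6.84
  Written exam 41 × 0.07 = 2.87
  Term project 72.5 × 0.11 = 7.975
  Peer review 98 × 0.32 = 31.36
  Midterm exam 40 × 0.17 = 6.8
Sum = 68.505
Because the Fieldwork minimum was not met, the result is F.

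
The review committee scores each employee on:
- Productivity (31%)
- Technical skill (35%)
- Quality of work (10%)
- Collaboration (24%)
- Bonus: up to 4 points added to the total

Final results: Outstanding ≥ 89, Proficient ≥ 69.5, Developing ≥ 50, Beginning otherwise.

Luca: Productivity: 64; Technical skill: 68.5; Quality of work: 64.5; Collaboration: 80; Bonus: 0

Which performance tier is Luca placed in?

Weighted total:
  Productivity 64 × 0.31 = 19.84
  Technical skill 68.5 × 0.35 = 23.975
  Quality of work 64.5 × 0.1 = 6.45
  Collaboration 80 × 0.24 = 19.2
Sum = 69.465
Bonus: 69.465 + 0 = 69.465
69.465 is ≥ 50 and < 69.5 → Developing

Developing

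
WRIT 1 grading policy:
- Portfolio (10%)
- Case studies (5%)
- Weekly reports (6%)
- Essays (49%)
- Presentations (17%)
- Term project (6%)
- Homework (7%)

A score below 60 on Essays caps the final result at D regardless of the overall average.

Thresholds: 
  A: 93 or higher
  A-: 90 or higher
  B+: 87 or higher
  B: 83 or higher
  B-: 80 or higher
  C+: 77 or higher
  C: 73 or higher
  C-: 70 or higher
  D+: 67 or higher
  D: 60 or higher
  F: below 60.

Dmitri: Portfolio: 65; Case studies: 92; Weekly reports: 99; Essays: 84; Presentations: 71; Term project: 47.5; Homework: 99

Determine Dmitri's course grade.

B-

Essays score 84 ≥ 60: minimum met.
Weighted total:
  Portfolio 65 × 0.1 = 6.5
  Case studies 92 × 0.05 = 4.6
  Weekly reports 99 × 0.06 = 5.94
  Essays 84 × 0.49 = 41.16
  Presentations 71 × 0.17 = 12.07
  Term project 47.5 × 0.06 = 2.85
  Homework 99 × 0.07 = 6.93
Sum = 80.05
80.05 is ≥ 80 and < 83 → B-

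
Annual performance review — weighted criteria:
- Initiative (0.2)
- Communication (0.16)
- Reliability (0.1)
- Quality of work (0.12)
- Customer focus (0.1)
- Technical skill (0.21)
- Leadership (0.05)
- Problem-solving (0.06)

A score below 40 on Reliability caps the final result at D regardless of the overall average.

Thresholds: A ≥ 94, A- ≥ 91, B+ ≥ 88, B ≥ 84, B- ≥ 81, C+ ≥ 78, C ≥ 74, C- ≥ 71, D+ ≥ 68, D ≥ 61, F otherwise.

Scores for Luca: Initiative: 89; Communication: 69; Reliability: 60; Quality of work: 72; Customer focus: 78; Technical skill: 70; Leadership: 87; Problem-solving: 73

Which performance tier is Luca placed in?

Reliability score 60 ≥ 40: minimum met.
Weighted total:
  Initiative 89 × 0.2 = 17.8
  Communication 69 × 0.16 = 11.04
  Reliability 60 × 0.1 = 6
  Quality of work 72 × 0.12 = 8.64
  Customer focus 78 × 0.1 = 7.8
  Technical skill 70 × 0.21 = 14.7
  Leadership 87 × 0.05 = 4.35
  Problem-solving 73 × 0.06 = 4.38
Sum = 74.71
74.71 is ≥ 74 and < 78 → C

C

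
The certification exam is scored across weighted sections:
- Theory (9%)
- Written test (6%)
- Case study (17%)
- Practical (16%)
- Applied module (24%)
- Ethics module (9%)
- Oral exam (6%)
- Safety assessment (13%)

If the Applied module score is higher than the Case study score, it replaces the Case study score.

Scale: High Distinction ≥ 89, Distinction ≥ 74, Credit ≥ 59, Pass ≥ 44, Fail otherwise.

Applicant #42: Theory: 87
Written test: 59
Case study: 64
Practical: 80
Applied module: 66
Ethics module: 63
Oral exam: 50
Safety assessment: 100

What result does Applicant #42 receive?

Credit

Applied module (66) > Case study (64), so Case study counts as 66.
Weighted total:
  Theory 87 × 0.09 = 7.83
  Written test 59 × 0.06 = 3.54
  Case study 66 × 0.17 = 11.22
  Practical 80 × 0.16 = 12.8
  Applied module 66 × 0.24 = 15.84
  Ethics module 63 × 0.09 = 5.67
  Oral exam 50 × 0.06 = 3
  Safety assessment 100 × 0.13 = 13
Sum = 72.9
72.9 is ≥ 59 and < 74 → Credit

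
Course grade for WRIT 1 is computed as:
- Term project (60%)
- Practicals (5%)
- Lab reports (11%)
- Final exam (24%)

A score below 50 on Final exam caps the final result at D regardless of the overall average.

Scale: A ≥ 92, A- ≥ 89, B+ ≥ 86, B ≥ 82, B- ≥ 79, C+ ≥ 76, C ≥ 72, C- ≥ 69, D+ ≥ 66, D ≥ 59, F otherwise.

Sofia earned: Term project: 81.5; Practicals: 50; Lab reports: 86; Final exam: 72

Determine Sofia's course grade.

C+

Final exam score 72 ≥ 50: minimum met.
Weighted total:
  Term project 81.5 × 0.6 = 48.9
  Practicals 50 × 0.05 = 2.5
  Lab reports 86 × 0.11 = 9.46
  Final exam 72 × 0.24 = 17.28
Sum = 78.14
78.14 is ≥ 76 and < 79 → C+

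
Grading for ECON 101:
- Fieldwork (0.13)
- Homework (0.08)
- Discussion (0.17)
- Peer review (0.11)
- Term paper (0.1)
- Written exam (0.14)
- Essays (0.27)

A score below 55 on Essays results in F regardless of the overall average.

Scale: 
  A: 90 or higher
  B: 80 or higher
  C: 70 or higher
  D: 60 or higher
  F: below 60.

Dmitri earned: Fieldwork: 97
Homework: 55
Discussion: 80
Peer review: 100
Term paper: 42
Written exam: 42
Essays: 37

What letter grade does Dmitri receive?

F

Essays score 37 < 55: minimum not met.
Weighted total:
  Fieldwork 97 × 0.13 = 12.61
  Homework 55 × 0.08 = 4.4
  Discussion 80 × 0.17 = 13.6
  Peer review 100 × 0.11 = 11
  Term paper 42 × 0.1 = 4.2
  Written exam 42 × 0.14 = 5.88
  Essays 37 × 0.27 = 9.99
Sum = 61.68
Because the Essays minimum was not met, the result is F.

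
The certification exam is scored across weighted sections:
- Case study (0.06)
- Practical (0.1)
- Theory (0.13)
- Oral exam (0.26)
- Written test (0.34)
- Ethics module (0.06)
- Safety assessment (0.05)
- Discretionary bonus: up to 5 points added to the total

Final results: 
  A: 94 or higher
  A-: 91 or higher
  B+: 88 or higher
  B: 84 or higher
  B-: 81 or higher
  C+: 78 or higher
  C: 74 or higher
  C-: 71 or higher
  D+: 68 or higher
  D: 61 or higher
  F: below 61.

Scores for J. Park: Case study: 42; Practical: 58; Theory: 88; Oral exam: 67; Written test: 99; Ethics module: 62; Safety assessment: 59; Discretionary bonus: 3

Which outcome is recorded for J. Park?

Weighted total:
  Case study 42 × 0.06 = 2.52
  Practical 58 × 0.1 = 5.8
  Theory 88 × 0.13 = 11.44
  Oral exam 67 × 0.26 = 17.42
  Written test 99 × 0.34 = 33.66
  Ethics module 62 × 0.06 = 3.72
  Safety assessment 59 × 0.05 = 2.95
Sum = 77.51
Discretionary bonus: 77.51 + 3 = 80.51
80.51 is ≥ 78 and < 81 → C+

C+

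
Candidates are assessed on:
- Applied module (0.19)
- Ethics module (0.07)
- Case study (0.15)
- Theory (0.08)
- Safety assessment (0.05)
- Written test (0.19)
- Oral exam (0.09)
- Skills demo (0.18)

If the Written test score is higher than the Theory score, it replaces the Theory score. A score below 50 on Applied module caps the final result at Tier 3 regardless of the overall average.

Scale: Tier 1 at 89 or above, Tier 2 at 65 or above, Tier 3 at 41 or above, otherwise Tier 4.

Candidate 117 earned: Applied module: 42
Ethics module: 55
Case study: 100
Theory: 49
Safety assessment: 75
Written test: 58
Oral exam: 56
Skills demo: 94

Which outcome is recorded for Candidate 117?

Written test (58) > Theory (49), so Theory counts as 58.
Applied module score 42 < 50: minimum not met.
Weighted total:
  Applied module 42 × 0.19 = 7.98
  Ethics module 55 × 0.07 = 3.85
  Case study 100 × 0.15 = 15
  Theory 58 × 0.08 = 4.64
  Safety assessment 75 × 0.05 = 3.75
  Written test 58 × 0.19 = 11.02
  Oral exam 56 × 0.09 = 5.04
  Skills demo 94 × 0.18 = 16.92
Sum = 68.2
68.2 would be Tier 2; cap at Tier 3 applies → Tier 3.

Tier 3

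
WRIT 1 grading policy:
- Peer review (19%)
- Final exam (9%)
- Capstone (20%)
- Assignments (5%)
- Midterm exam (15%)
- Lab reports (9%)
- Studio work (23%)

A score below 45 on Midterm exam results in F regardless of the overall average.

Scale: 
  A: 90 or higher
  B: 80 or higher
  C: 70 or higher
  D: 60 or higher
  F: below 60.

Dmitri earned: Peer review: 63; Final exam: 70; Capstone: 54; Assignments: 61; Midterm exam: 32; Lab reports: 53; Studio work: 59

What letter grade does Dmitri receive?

F

Midterm exam score 32 < 45: minimum not met.
Weighted total:
  Peer review 63 × 0.19 = 11.97
  Final exam 70 × 0.09 = 6.3
  Capstone 54 × 0.2 = 10.8
  Assignments 61 × 0.05 = 3.05
  Midterm exam 32 × 0.15 = 4.8
  Lab reports 53 × 0.09 = 4.77
  Studio work 59 × 0.23 = 13.57
Sum = 55.26
Because the Midterm exam minimum was not met, the result is F.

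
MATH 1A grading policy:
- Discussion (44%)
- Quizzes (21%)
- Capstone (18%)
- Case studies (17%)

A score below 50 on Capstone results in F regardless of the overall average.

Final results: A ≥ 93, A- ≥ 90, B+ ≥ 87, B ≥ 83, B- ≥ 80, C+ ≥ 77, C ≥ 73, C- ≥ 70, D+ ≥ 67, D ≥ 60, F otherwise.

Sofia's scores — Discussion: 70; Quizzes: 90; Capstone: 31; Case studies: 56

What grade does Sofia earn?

F

Capstone score 31 < 50: minimum not met.
Weighted total:
  Discussion 70 × 0.44 = 30.8
  Quizzes 90 × 0.21 = 18.9
  Capstone 31 × 0.18 = 5.58
  Case studies 56 × 0.17 = 9.52
Sum = 64.8
Because the Capstone minimum was not met, the result is F.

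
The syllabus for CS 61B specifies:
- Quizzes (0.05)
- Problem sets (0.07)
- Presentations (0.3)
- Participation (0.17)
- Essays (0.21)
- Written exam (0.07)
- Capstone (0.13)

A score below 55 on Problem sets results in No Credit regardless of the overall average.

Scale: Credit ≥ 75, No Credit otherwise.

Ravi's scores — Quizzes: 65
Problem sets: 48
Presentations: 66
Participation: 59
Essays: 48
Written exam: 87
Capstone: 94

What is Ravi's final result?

Problem sets score 48 < 55: minimum not met.
Weighted total:
  Quizzes 65 × 0.05 = 3.25
  Problem sets 48 × 0.07 = 3.36
  Presentations 66 × 0.3 = 19.8
  Participation 59 × 0.17 = 10.03
  Essays 48 × 0.21 = 10.08
  Written exam 87 × 0.07 = 6.09
  Capstone 94 × 0.13 = 12.22
Sum = 64.83
Because the Problem sets minimum was not met, the result is No Credit.

No Credit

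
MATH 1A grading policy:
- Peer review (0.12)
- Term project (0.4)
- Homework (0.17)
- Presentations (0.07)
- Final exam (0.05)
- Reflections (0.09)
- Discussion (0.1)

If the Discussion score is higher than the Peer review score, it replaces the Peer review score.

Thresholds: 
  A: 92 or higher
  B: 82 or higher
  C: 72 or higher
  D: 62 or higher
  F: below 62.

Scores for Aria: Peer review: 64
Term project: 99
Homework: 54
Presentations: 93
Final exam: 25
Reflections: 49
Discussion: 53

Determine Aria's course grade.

C

Discussion (53) ≤ Peer review (64), so Peer review stays at 64.
Weighted total:
  Peer review 64 × 0.12 = 7.68
  Term project 99 × 0.4 = 39.6
  Homework 54 × 0.17 = 9.18
  Presentations 93 × 0.07 = 6.51
  Final exam 25 × 0.05 = 1.25
  Reflections 49 × 0.09 = 4.41
  Discussion 53 × 0.1 = 5.3
Sum = 73.93
73.93 is ≥ 72 and < 82 → C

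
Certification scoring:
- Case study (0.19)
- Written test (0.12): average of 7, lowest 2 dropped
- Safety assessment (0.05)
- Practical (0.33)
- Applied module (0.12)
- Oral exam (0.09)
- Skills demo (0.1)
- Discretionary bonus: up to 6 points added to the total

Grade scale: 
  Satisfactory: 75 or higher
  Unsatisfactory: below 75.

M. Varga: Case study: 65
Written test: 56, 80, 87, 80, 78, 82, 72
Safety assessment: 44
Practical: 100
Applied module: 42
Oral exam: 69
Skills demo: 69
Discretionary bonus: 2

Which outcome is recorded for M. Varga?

Satisfactory

Written test: drop 56, 72 → average of remaining 5 = 407/5 = 81.4
Weighted total:
  Case study 65 × 0.19 = 12.35
  Written test 81.4 × 0.12 = 9.768
  Safety assessment 44 × 0.05 = 2.2
  Practical 100 × 0.33 = 33
  Applied module 42 × 0.12 = 5.04
  Oral exam 69 × 0.09 = 6.21
  Skills demo 69 × 0.1 = 6.9
Sum = 75.468
Discretionary bonus: 75.468 + 2 = 77.468
77.468 ≥ 75 → Satisfactory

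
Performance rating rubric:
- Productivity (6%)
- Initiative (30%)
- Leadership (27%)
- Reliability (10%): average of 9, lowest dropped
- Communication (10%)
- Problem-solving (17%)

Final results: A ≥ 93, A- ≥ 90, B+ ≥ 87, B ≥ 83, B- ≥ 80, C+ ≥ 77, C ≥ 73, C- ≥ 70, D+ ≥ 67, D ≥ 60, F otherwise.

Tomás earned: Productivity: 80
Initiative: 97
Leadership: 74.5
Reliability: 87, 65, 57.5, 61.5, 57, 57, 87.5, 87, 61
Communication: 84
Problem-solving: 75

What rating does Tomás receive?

B-

Reliability: drop 57 → average of remaining 8 = 563.5/8 = 70.4375
Weighted total:
  Productivity 80 × 0.06 = 4.8
  Initiative 97 × 0.3 = 29.1
  Leadership 74.5 × 0.27 = 20.115
  Reliability 70.4375 × 0.1 = 7.04375
  Communication 84 × 0.1 = 8.4
  Problem-solving 75 × 0.17 = 12.75
Sum = 82.20875
82.20875 is ≥ 80 and < 83 → B-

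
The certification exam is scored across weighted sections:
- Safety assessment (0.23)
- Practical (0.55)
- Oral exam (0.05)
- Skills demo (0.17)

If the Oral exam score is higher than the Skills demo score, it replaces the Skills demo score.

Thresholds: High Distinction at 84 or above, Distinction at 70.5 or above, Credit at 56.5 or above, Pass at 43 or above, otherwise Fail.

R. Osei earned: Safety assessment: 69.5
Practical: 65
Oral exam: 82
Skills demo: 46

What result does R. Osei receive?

Credit

Oral exam (82) > Skills demo (46), so Skills demo counts as 82.
Weighted total:
  Safety assessment 69.5 × 0.23 = 15.985
  Practical 65 × 0.55 = 35.75
  Oral exam 82 × 0.05 = 4.1
  Skills demo 82 × 0.17 = 13.94
Sum = 69.775
69.775 is ≥ 56.5 and < 70.5 → Credit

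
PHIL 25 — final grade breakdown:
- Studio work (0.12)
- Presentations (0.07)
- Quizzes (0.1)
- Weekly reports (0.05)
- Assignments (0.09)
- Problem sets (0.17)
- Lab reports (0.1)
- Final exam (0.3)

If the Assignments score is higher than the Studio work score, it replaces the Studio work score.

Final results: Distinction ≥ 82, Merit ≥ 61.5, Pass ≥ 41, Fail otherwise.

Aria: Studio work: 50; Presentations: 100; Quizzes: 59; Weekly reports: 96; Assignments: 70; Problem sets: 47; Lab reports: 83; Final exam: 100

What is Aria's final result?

Merit

Assignments (70) > Studio work (50), so Studio work counts as 70.
Weighted total:
  Studio work 70 × 0.12 = 8.4
  Presentations 100 × 0.07 = 7
  Quizzes 59 × 0.1 = 5.9
  Weekly reports 96 × 0.05 = 4.8
  Assignments 70 × 0.09 = 6.3
  Problem sets 47 × 0.17 = 7.99
  Lab reports 83 × 0.1 = 8.3
  Final exam 100 × 0.3 = 30
Sum = 78.69
78.69 is ≥ 61.5 and < 82 → Merit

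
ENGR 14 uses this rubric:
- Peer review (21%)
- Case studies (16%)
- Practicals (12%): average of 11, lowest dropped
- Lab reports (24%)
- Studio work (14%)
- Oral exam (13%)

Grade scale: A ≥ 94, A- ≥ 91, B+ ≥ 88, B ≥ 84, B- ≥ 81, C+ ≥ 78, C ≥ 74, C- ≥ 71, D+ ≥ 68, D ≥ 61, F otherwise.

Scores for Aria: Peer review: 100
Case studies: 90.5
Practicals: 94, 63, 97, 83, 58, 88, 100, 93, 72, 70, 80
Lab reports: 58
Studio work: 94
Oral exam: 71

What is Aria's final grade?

Practicals: drop 58 → average of remaining 10 = 840/10 = 84
Weighted total:
  Peer review 100 × 0.21 = 21
  Case studies 90.5 × 0.16 = 14.48
  Practicals 84 × 0.12 = 10.08
  Lab reports 58 × 0.24 = 13.92
  Studio work 94 × 0.14 = 13.16
  Oral exam 71 × 0.13 = 9.23
Sum = 81.87
81.87 is ≥ 81 and < 84 → B-

B-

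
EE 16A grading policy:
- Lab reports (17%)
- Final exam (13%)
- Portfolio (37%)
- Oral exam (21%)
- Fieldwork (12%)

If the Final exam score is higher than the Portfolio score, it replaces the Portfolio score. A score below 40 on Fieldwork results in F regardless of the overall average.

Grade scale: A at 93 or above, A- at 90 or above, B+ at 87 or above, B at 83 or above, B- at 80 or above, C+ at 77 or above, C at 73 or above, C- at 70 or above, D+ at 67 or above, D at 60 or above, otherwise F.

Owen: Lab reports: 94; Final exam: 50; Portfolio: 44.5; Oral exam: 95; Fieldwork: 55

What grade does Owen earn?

Final exam (50) > Portfolio (44.5), so Portfolio counts as 50.
Fieldwork score 55 ≥ 40: minimum met.
Weighted total:
  Lab reports 94 × 0.17 = 15.98
  Final exam 50 × 0.13 = 6.5
  Portfolio 50 × 0.37 = 18.5
  Oral exam 95 × 0.21 = 19.95
  Fieldwork 55 × 0.12 = 6.6
Sum = 67.53
67.53 is ≥ 67 and < 70 → D+

D+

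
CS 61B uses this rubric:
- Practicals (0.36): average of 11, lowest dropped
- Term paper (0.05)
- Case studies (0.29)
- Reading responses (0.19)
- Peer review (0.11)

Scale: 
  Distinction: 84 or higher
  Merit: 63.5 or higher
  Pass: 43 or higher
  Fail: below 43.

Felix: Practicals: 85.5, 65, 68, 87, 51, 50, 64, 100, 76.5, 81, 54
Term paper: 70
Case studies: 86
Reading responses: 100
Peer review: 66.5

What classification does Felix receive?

Merit

Practicals: drop 50 → average of remaining 10 = 732/10 = 73.2
Weighted total:
  Practicals 73.2 × 0.36 = 26.352
  Term paper 70 × 0.05 = 3.5
  Case studies 86 × 0.29 = 24.94
  Reading responses 100 × 0.19 = 19
  Peer review 66.5 × 0.11 = 7.315
Sum = 81.107
81.107 is ≥ 63.5 and < 84 → Merit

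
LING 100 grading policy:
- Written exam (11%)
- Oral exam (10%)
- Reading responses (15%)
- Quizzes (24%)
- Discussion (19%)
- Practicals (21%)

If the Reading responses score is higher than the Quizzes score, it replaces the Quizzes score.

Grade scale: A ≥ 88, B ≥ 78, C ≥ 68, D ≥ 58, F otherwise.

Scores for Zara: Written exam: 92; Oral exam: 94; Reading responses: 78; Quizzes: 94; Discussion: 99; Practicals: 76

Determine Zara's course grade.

A

Reading responses (78) ≤ Quizzes (94), so Quizzes stays at 94.
Weighted total:
  Written exam 92 × 0.11 = 10.12
  Oral exam 94 × 0.1 = 9.4
  Reading responses 78 × 0.15 = 11.7
  Quizzes 94 × 0.24 = 22.56
  Discussion 99 × 0.19 = 18.81
  Practicals 76 × 0.21 = 15.96
Sum = 88.55
88.55 ≥ 88 → A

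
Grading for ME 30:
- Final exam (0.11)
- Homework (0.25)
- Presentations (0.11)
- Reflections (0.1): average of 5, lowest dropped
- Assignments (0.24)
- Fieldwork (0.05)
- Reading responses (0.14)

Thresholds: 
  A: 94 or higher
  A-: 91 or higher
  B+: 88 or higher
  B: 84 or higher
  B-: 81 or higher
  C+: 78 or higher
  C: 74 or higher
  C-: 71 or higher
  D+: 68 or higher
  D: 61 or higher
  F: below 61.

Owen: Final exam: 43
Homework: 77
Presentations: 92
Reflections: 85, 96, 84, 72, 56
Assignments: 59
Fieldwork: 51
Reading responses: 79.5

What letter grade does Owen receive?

Reflections: drop 56 → average of remaining 4 = 337/4 = 84.25
Weighted total:
  Final exam 43 × 0.11 = 4.73
  Homework 77 × 0.25 = 19.25
  Presentations 92 × 0.11 = 10.12
  Reflections 84.25 × 0.1 = 8.425
  Assignments 59 × 0.24 = 14.16
  Fieldwork 51 × 0.05 = 2.55
  Reading responses 79.5 × 0.14 = 11.13
Sum = 70.365
70.365 is ≥ 68 and < 71 → D+

D+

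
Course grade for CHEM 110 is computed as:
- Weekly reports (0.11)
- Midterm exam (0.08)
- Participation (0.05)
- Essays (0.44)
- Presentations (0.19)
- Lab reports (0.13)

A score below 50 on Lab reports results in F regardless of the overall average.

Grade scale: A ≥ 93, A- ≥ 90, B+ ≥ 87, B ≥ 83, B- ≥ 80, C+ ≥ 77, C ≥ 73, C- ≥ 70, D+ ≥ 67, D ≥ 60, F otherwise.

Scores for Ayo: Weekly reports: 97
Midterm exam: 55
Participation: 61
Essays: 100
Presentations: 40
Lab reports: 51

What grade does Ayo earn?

C

Lab reports score 51 ≥ 50: minimum met.
Weighted total:
  Weekly reports 97 × 0.11 = 10.67
  Midterm exam 55 × 0.08 = 4.4
  Participation 61 × 0.05 = 3.05
  Essays 100 × 0.44 = 44
  Presentations 40 × 0.19 = 7.6
  Lab reports 51 × 0.13 = 6.63
Sum = 76.35
76.35 is ≥ 73 and < 77 → C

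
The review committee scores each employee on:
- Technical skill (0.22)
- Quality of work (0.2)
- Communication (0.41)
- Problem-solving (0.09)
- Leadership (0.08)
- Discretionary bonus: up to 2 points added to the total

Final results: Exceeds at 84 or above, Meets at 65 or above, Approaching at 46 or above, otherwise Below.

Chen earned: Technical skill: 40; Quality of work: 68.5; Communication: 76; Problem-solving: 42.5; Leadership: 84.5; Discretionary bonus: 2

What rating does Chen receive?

Weighted total:
  Technical skill 40 × 0.22 = 8.8
  Quality of work 68.5 × 0.2 = 13.7
  Communication 76 × 0.41 = 31.16
  Problem-solving 42.5 × 0.09 = 3.825
  Leadership 84.5 × 0.08 = 6.76
Sum = 64.245
Discretionary bonus: 64.245 + 2 = 66.245
66.245 is ≥ 65 and < 84 → Meets

Meets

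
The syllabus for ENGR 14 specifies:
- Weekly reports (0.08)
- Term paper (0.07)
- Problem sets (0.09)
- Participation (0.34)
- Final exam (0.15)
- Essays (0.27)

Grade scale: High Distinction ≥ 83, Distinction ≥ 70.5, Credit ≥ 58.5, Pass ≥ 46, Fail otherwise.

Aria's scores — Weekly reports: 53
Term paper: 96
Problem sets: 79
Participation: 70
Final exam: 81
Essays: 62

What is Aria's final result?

Distinction

Weighted total:
  Weekly reports 53 × 0.08 = 4.24
  Term paper 96 × 0.07 = 6.72
  Problem sets 79 × 0.09 = 7.11
  Participation 70 × 0.34 = 23.8
  Final exam 81 × 0.15 = 12.15
  Essays 62 × 0.27 = 16.74
Sum = 70.76
70.76 is ≥ 70.5 and < 83 → Distinction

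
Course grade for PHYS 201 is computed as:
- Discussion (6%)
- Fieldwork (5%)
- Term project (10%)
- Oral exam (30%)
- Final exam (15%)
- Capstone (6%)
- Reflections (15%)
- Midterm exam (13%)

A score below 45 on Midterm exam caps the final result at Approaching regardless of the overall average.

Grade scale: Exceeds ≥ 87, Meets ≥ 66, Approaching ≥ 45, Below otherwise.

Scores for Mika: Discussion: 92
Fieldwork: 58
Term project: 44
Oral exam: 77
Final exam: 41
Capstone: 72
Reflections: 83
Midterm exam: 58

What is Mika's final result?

Midterm exam score 58 ≥ 45: minimum met.
Weighted total:
  Discussion 92 × 0.06 = 5.52
  Fieldwork 58 × 0.05 = 2.9
  Term project 44 × 0.1 = 4.4
  Oral exam 77 × 0.3 = 23.1
  Final exam 41 × 0.15 = 6.15
  Capstone 72 × 0.06 = 4.32
  Reflections 83 × 0.15 = 12.45
  Midterm exam 58 × 0.13 = 7.54
Sum = 66.38
66.38 is ≥ 66 and < 87 → Meets

Meets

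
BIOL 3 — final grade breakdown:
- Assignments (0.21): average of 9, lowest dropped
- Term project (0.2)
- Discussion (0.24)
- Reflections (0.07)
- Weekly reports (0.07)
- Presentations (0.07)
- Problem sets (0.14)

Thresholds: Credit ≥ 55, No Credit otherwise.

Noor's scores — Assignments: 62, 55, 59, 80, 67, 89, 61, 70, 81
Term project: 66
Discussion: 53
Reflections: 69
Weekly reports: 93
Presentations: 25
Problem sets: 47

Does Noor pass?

Credit

Assignments: drop 55 → average of remaining 8 = 569/8 = 71.125
Weighted total:
  Assignments 71.125 × 0.21 = 14.93625
  Term project 66 × 0.2 = 13.2
  Discussion 53 × 0.24 = 12.72
  Reflections 69 × 0.07 = 4.83
  Weekly reports 93 × 0.07 = 6.51
  Presentations 25 × 0.07 = 1.75
  Problem sets 47 × 0.14 = 6.58
Sum = 60.52625
60.52625 ≥ 55 → Credit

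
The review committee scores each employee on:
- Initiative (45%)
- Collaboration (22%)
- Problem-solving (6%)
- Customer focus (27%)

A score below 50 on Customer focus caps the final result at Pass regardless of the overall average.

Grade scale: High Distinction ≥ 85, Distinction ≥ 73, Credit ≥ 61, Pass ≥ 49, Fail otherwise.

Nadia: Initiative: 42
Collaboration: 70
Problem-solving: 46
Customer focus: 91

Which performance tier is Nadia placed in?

Credit

Customer focus score 91 ≥ 50: minimum met.
Weighted total:
  Initiative 42 × 0.45 = 18.9
  Collaboration 70 × 0.22 = 15.4
  Problem-solving 46 × 0.06 = 2.76
  Customer focus 91 × 0.27 = 24.57
Sum = 61.63
61.63 is ≥ 61 and < 73 → Credit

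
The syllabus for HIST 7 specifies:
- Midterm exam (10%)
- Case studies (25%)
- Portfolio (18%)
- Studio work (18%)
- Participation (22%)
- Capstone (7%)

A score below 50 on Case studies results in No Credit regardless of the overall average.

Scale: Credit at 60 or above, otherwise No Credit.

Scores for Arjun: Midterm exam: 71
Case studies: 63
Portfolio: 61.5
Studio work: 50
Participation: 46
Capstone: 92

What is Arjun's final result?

No Credit

Case studies score 63 ≥ 50: minimum met.
Weighted total:
  Midterm exam 71 × 0.1 = 7.1
  Case studies 63 × 0.25 = 15.75
  Portfolio 61.5 × 0.18 = 11.07
  Studio work 50 × 0.18 = 9
  Participation 46 × 0.22 = 10.12
  Capstone 92 × 0.07 = 6.44
Sum = 59.48
59.48 < 60 → No Credit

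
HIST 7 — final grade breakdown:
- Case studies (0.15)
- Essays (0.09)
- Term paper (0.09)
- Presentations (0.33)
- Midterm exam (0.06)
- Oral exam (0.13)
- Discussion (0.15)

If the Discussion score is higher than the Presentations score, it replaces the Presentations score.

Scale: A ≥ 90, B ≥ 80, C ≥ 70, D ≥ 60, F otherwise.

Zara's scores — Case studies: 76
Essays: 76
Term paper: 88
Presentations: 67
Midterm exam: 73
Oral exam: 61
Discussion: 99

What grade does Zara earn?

B

Discussion (99) > Presentations (67), so Presentations counts as 99.
Weighted total:
  Case studies 76 × 0.15 = 11.4
  Essays 76 × 0.09 = 6.84
  Term paper 88 × 0.09 = 7.92
  Presentations 99 × 0.33 = 32.67
  Midterm exam 73 × 0.06 = 4.38
  Oral exam 61 × 0.13 = 7.93
  Discussion 99 × 0.15 = 14.85
Sum = 85.99
85.99 is ≥ 80 and < 90 → B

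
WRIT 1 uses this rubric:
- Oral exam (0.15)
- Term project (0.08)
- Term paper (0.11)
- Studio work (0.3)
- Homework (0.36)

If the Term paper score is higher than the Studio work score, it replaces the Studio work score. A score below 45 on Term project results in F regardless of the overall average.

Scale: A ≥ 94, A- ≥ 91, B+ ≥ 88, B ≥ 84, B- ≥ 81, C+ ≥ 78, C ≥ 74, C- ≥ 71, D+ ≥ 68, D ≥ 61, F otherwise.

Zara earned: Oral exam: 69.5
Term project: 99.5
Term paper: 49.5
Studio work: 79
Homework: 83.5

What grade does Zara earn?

Term paper (49.5) ≤ Studio work (79), so Studio work stays at 79.
Term project score 99.5 ≥ 45: minimum met.
Weighted total:
  Oral exam 69.5 × 0.15 = 10.425
  Term project 99.5 × 0.08 = 7.96
  Term paper 49.5 × 0.11 = 5.445
  Studio work 79 × 0.3 = 23.7
  Homework 83.5 × 0.36 = 30.06
Sum = 77.59
77.59 is ≥ 74 and < 78 → C

C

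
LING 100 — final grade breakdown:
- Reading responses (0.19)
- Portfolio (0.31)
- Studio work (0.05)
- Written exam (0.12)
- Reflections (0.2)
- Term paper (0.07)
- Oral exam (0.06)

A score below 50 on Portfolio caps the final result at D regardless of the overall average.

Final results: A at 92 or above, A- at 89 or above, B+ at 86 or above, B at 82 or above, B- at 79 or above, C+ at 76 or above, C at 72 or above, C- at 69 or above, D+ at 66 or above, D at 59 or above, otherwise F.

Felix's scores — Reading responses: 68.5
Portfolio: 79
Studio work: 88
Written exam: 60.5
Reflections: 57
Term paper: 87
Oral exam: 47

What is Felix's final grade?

C-

Portfolio score 79 ≥ 50: minimum met.
Weighted total:
  Reading responses 68.5 × 0.19 = 13.015
  Portfolio 79 × 0.31 = 24.49
  Studio work 88 × 0.05 = 4.4
  Written exam 60.5 × 0.12 = 7.26
  Reflections 57 × 0.2 = 11.4
  Term paper 87 × 0.07 = 6.09
  Oral exam 47 × 0.06 = 2.82
Sum = 69.475
69.475 is ≥ 69 and < 72 → C-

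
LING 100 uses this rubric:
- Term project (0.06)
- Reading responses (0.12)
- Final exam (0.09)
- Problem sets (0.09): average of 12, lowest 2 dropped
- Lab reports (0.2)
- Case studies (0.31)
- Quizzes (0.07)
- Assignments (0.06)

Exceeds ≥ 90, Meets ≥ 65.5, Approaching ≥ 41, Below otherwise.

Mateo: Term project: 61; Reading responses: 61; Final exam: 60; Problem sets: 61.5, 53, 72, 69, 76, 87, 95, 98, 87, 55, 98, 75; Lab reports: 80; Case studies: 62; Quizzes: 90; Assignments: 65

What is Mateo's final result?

Meets

Problem sets: drop 53, 55 → average of remaining 10 = 818.5/10 = 81.85
Weighted total:
  Term project 61 × 0.06 = 3.66
  Reading responses 61 × 0.12 = 7.32
  Final exam 60 × 0.09 = 5.4
  Problem sets 81.85 × 0.09 = 7.3665
  Lab reports 80 × 0.2 = 16
  Case studies 62 × 0.31 = 19.22
  Quizzes 90 × 0.07 = 6.3
  Assignments 65 × 0.06 = 3.9
Sum = 69.1665
69.1665 is ≥ 65.5 and < 90 → Meets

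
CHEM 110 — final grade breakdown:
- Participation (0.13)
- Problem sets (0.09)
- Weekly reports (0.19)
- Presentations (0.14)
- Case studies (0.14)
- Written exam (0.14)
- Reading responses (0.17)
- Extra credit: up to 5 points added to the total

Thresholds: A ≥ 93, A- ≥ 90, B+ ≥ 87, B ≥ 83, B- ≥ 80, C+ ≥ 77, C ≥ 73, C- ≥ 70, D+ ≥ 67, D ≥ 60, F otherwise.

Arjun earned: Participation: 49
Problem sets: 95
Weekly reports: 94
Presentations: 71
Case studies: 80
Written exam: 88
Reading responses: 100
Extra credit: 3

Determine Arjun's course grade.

Weighted total:
  Participation 49 × 0.13 = 6.37
  Problem sets 95 × 0.09 = 8.55
  Weekly reports 94 × 0.19 = 17.86
  Presentations 71 × 0.14 = 9.94
  Case studies 80 × 0.14 = 11.2
  Written exam 88 × 0.14 = 12.32
  Reading responses 100 × 0.17 = 17
Sum = 83.24
Extra credit: 83.24 + 3 = 86.24
86.24 is ≥ 83 and < 87 → B

B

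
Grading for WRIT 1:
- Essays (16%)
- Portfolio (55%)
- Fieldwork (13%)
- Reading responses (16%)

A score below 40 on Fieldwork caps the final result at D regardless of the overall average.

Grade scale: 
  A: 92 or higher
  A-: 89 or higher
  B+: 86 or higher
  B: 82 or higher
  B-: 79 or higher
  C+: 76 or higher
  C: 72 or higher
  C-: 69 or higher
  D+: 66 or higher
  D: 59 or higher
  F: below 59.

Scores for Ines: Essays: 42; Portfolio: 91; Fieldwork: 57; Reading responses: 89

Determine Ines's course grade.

Fieldwork score 57 ≥ 40: minimum met.
Weighted total:
  Essays 42 × 0.16 = 6.72
  Portfolio 91 × 0.55 = 50.05
  Fieldwork 57 × 0.13 = 7.41
  Reading responses 89 × 0.16 = 14.24
Sum = 78.42
78.42 is ≥ 76 and < 79 → C+

C+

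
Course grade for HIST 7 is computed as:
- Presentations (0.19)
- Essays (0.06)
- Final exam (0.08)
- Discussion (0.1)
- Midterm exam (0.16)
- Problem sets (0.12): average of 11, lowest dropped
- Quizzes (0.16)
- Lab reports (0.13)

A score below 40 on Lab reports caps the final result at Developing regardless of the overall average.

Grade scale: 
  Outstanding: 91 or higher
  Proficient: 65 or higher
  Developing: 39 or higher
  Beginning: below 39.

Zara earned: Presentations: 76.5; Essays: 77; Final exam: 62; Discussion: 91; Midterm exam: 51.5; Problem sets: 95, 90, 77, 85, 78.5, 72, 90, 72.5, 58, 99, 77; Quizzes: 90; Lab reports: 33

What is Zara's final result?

Problem sets: drop 58 → average of remaining 10 = 836/10 = 83.6
Lab reports score 33 < 40: minimum not met.
Weighted total:
  Presentations 76.5 × 0.19 = 14.535
  Essays 77 × 0.06 = 4.62
  Final exam 62 × 0.08 = 4.96
  Discussion 91 × 0.1 = 9.1
  Midterm exam 51.5 × 0.16 = 8.24
  Problem sets 83.6 × 0.12 = 10.032
  Quizzes 90 × 0.16 = 14.4
  Lab reports 33 × 0.13 = 4.29
Sum = 70.177
70.177 would be Proficient; cap at Developing applies → Developing.

Developing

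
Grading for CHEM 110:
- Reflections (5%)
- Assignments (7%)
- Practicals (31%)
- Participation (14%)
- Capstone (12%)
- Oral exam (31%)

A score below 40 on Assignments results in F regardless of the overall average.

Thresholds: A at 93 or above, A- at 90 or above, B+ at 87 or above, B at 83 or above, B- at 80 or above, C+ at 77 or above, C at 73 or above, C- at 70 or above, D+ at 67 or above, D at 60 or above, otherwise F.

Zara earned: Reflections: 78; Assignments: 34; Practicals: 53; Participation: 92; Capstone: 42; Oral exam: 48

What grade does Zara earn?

F

Assignments score 34 < 40: minimum not met.
Weighted total:
  Reflections 78 × 0.05 = 3.9
  Assignments 34 × 0.07 = 2.38
  Practicals 53 × 0.31 = 16.43
  Participation 92 × 0.14 = 12.88
  Capstone 42 × 0.12 = 5.04
  Oral exam 48 × 0.31 = 14.88
Sum = 55.51
Because the Assignments minimum was not met, the result is F.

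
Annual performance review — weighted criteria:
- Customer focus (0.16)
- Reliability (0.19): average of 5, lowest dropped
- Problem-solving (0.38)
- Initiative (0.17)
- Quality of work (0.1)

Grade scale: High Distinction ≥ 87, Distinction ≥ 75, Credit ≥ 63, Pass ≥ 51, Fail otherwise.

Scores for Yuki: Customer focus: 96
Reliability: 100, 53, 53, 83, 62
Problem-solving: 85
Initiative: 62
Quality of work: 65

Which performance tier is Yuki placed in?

Reliability: drop 53 → average of remaining 4 = 298/4 = 74.5
Weighted total:
  Customer focus 96 × 0.16 = 15.36
  Reliability 74.5 × 0.19 = 14.155
  Problem-solving 85 × 0.38 = 32.3
  Initiative 62 × 0.17 = 10.54
  Quality of work 65 × 0.1 = 6.5
Sum = 78.855
78.855 is ≥ 75 and < 87 → Distinction

Distinction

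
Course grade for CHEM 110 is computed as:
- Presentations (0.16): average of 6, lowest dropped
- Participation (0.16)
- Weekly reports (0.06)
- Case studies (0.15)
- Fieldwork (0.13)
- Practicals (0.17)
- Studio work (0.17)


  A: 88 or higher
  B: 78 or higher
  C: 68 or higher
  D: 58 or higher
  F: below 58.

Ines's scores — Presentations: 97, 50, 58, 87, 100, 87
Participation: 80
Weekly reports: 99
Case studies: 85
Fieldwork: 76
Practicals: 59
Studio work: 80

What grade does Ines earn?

B

Presentations: drop 50 → average of remaining 5 = 429/5 = 85.8
Weighted total:
  Presentations 85.8 × 0.16 = 13.728
  Participation 80 × 0.16 = 12.8
  Weekly reports 99 × 0.06 = 5.94
  Case studies 85 × 0.15 = 12.75
  Fieldwork 76 × 0.13 = 9.88
  Practicals 59 × 0.17 = 10.03
  Studio work 80 × 0.17 = 13.6
Sum = 78.728
78.728 is ≥ 78 and < 88 → B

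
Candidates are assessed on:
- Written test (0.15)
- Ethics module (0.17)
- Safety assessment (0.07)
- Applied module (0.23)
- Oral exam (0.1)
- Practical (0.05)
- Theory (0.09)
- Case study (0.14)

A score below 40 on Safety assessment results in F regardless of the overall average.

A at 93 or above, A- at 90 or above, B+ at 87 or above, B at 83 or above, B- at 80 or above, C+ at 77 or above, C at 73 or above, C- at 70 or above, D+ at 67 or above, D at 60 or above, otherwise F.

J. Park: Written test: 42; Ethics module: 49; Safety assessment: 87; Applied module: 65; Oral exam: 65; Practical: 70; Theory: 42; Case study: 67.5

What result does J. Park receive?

Safety assessment score 87 ≥ 40: minimum met.
Weighted total:
  Written test 42 × 0.15 = 6.3
  Ethics module 49 × 0.17 = 8.33
  Safety assessment 87 × 0.07 = 6.09
  Applied module 65 × 0.23 = 14.95
  Oral exam 65 × 0.1 = 6.5
  Practical 70 × 0.05 = 3.5
  Theory 42 × 0.09 = 3.78
  Case study 67.5 × 0.14 = 9.45
Sum = 58.9
58.9 < 60 → F

F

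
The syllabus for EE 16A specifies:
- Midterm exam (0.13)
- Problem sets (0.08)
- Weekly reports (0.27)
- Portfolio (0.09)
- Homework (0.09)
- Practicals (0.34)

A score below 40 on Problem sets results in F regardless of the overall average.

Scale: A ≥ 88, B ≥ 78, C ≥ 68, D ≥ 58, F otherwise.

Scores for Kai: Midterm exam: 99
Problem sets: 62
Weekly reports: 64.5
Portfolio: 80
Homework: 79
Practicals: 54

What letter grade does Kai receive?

D

Problem sets score 62 ≥ 40: minimum met.
Weighted total:
  Midterm exam 99 × 0.13 = 12.87
  Problem sets 62 × 0.08 = 4.96
  Weekly reports 64.5 × 0.27 = 17.415
  Portfolio 80 × 0.09 = 7.2
  Homework 79 × 0.09 = 7.11
  Practicals 54 × 0.34 = 18.36
Sum = 67.915
67.915 is ≥ 58 and < 68 → D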